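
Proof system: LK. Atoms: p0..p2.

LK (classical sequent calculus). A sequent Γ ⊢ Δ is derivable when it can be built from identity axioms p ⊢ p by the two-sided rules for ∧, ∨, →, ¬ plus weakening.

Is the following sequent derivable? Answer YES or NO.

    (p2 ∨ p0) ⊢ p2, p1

Enumerate valuations to refute Γ ⊢ Δ:
  v=000: Γ:[(p2 ∨ p0)=F] Δ:[p2=F, p1=F] refutes=False
  v=001: Γ:[(p2 ∨ p0)=T] Δ:[p2=T, p1=F] refutes=False
  v=010: Γ:[(p2 ∨ p0)=F] Δ:[p2=F, p1=T] refutes=False
  v=011: Γ:[(p2 ∨ p0)=T] Δ:[p2=T, p1=T] refutes=False
  v=100: Γ:[(p2 ∨ p0)=T] Δ:[p2=F, p1=F] refutes=True  ← countermodel

Result: NO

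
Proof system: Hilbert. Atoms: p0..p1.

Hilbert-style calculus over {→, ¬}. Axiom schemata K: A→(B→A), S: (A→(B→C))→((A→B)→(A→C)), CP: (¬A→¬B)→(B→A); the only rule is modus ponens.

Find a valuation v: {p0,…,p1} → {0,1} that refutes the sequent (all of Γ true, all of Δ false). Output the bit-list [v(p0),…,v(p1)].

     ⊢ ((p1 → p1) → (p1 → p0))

Truth-table refutation:
  v=00: Γ:[] Δ:[((p1 → p1) → (p1 → p0))=T] refutes=False
  v=01: Γ:[] Δ:[((p1 → p1) → (p1 → p0))=F] refutes=True  ← countermodel

Result: [0, 1]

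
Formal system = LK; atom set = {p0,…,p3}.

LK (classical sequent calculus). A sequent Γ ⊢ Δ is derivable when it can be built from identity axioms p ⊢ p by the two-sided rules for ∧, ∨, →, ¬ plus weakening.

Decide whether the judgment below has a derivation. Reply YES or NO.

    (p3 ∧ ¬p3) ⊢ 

Derivation trace:
[∧L] (p3 ∧ ¬p3) ⊢ 
  [¬L] p3, ¬p3 ⊢ 
    [Ax] p3 ⊢ p3

Result: YES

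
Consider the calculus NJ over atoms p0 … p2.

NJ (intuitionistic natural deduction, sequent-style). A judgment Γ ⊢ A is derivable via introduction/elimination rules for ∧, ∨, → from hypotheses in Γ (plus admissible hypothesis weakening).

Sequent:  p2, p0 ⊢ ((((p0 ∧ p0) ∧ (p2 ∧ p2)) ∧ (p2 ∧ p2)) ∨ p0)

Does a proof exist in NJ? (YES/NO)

Derivation trace:
[∨I₁] p2, p0 ⊢ ((((p0 ∧ p0) ∧ (p2 ∧ p2)) ∧ (p2 ∧ p2)) ∨ p0)
  [∧I] p2, p0 ⊢ (((p0 ∧ p0) ∧ (p2 ∧ p2)) ∧ (p2 ∧ p2))
    [∧I] p2, p0 ⊢ ((p0 ∧ p0) ∧ (p2 ∧ p2))
      [∧I] p0 ⊢ (p0 ∧ p0)
        [Ax] p0 ⊢ p0
        [Ax] p0 ⊢ p0
      [∧I] p2 ⊢ (p2 ∧ p2)
        [Ax] p2 ⊢ p2
        [Ax] p2 ⊢ p2
    [∧I] p2 ⊢ (p2 ∧ p2)
      [Ax] p2 ⊢ p2
      [Ax] p2 ⊢ p2

Result: YES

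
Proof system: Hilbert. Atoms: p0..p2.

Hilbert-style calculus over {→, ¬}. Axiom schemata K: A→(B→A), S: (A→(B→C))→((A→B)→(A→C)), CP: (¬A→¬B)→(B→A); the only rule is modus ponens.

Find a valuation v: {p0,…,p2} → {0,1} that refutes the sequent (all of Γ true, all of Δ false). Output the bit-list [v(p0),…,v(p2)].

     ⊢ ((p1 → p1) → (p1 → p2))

Search for a countermodel by truth-table:
  v=000: Γ:[] Δ:[((p1 → p1) → (p1 → p2))=T] refutes=False
  v=001: Γ:[] Δ:[((p1 → p1) → (p1 → p2))=T] refutes=False
  v=010: Γ:[] Δ:[((p1 → p1) → (p1 → p2))=F] refutes=True  ← countermodel

Result: [0, 1, 0]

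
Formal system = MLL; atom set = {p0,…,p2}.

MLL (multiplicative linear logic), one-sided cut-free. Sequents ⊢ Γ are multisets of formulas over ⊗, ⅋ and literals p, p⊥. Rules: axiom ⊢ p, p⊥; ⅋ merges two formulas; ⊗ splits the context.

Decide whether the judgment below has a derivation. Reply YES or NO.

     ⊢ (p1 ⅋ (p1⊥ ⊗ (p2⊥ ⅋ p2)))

Derivation (root first):
[⅋]  ⊢ (p1 ⅋ (p1⊥ ⊗ (p2⊥ ⅋ p2)))
  [⊗]  ⊢ p1, (p1⊥ ⊗ (p2⊥ ⅋ p2))
    [Ax]  ⊢ p1, p1⊥
    [⅋]  ⊢ (p2⊥ ⅋ p2)
      [Ax]  ⊢ p2, p2⊥

Result: YES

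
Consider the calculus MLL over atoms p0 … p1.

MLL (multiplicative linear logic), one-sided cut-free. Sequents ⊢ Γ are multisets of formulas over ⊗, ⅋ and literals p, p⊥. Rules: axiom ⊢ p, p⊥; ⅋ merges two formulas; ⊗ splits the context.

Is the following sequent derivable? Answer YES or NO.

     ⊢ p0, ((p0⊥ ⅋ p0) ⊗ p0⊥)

Proof tree:
[⊗]  ⊢ p0, ((p0⊥ ⅋ p0) ⊗ p0⊥)
  [⅋]  ⊢ (p0⊥ ⅋ p0)
    [Ax]  ⊢ p0, p0⊥
  [Ax]  ⊢ p0, p0⊥

Result: YES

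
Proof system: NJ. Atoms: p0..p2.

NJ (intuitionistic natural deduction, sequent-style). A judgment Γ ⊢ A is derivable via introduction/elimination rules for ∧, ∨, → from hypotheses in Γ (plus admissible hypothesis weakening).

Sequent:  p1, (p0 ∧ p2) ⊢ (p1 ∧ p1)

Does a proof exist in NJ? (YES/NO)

Derivation (root first):
[Wk] p1, (p0 ∧ p2) ⊢ (p1 ∧ p1)
  [∧I] p1 ⊢ (p1 ∧ p1)
    [Ax] p1 ⊢ p1
    [Ax] p1 ⊢ p1

Result: YES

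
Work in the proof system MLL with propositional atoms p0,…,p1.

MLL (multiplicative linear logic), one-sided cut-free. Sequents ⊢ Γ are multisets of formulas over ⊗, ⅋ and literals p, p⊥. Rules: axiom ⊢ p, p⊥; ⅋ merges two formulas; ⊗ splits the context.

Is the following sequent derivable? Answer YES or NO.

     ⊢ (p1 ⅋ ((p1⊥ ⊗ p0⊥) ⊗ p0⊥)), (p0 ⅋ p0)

Proof tree:
[⅋]  ⊢ (p1 ⅋ ((p1⊥ ⊗ p0⊥) ⊗ p0⊥)), (p0 ⅋ p0)
  [⅋]  ⊢ p0, p0, (p1 ⅋ ((p1⊥ ⊗ p0⊥) ⊗ p0⊥))
    [⊗]  ⊢ p1, p0, p0, ((p1⊥ ⊗ p0⊥) ⊗ p0⊥)
      [⊗]  ⊢ p1, p0, (p1⊥ ⊗ p0⊥)
        [Ax]  ⊢ p1, p1⊥
        [Ax]  ⊢ p0, p0⊥
      [Ax]  ⊢ p0, p0⊥

Result: YES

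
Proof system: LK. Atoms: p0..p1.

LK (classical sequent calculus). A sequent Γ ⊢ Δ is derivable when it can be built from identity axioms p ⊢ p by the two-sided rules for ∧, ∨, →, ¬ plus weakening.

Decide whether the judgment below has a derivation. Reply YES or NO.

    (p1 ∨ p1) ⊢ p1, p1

Derivation trace:
[WR] (p1 ∨ p1) ⊢ p1, p1
  [∨L] (p1 ∨ p1) ⊢ p1
    [Ax] p1 ⊢ p1
    [Ax] p1 ⊢ p1

Result: YES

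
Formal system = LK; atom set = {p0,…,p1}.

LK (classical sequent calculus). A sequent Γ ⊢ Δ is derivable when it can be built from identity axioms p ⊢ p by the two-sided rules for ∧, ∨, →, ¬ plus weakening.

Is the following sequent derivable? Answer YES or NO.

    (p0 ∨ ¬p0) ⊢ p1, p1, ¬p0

Search for a countermodel by truth-table:
  v=00: Γ:[(p0 ∨ ¬p0)=T] Δ:[p1=F, p1=F, ¬p0=T] refutes=False
  v=01: Γ:[(p0 ∨ ¬p0)=T] Δ:[p1=T, p1=T, ¬p0=T] refutes=False
  v=10: Γ:[(p0 ∨ ¬p0)=T] Δ:[p1=F, p1=F, ¬p0=F] refutes=True  ← countermodel

Result: NO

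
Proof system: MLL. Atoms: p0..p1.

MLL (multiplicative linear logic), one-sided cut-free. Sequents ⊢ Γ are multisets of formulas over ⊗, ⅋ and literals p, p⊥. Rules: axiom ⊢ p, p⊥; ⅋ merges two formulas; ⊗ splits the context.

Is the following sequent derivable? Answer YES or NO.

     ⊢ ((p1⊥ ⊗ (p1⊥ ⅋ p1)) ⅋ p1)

Derivation (root first):
[⅋]  ⊢ ((p1⊥ ⊗ (p1⊥ ⅋ p1)) ⅋ p1)
  [⊗]  ⊢ p1, (p1⊥ ⊗ (p1⊥ ⅋ p1))
    [Ax]  ⊢ p1, p1⊥
    [⅋]  ⊢ (p1⊥ ⅋ p1)
      [Ax]  ⊢ p1, p1⊥

Result: YES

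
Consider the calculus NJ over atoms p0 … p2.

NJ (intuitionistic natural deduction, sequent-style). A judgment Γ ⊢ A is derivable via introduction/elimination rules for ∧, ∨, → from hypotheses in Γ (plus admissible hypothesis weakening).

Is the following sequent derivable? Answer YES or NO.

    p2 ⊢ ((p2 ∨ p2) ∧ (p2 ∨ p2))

Derivation trace:
[∧I] p2 ⊢ ((p2 ∨ p2) ∧ (p2 ∨ p2))
  [∨I₁] p2 ⊢ (p2 ∨ p2)
    [Ax] p2 ⊢ p2
  [∨I₁] p2 ⊢ (p2 ∨ p2)
    [Ax] p2 ⊢ p2

Result: YES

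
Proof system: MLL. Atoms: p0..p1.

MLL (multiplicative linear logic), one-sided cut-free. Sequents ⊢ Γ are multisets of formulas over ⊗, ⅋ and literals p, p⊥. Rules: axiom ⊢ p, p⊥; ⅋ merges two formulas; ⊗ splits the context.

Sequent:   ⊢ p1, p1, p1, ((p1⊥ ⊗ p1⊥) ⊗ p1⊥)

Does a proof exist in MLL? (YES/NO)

Derivation (root first):
[⊗]  ⊢ p1, p1, p1, ((p1⊥ ⊗ p1⊥) ⊗ p1⊥)
  [⊗]  ⊢ p1, p1, (p1⊥ ⊗ p1⊥)
    [Ax]  ⊢ p1, p1⊥
    [Ax]  ⊢ p1, p1⊥
  [Ax]  ⊢ p1, p1⊥

Result: YES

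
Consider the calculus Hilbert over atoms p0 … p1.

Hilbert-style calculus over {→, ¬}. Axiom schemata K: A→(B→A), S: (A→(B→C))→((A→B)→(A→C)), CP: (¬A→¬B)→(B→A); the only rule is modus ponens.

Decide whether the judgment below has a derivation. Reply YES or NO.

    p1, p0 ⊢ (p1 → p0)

Derivation trace:
[MP] p1, p0 ⊢ (p1 → p0)
  [K]  ⊢ (p0 → (p1 → p0))
  [MP] p1, p0 ⊢ p0
    [MP] p0 ⊢ (p1 → p0)
      [K]  ⊢ (p0 → (p1 → p0))
      [Hyp] p0 ⊢ p0
    [Hyp] p1 ⊢ p1

Result: YES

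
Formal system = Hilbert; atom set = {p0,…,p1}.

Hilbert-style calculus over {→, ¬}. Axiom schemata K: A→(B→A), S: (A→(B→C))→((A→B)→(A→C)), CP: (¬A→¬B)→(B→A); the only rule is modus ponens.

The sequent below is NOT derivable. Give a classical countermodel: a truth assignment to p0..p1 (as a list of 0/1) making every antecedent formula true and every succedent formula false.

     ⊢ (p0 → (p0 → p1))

Search for a countermodel by truth-table:
  v=00: Γ:[] Δ:[(p0 → (p0 → p1))=T] refutes=False
  v=01: Γ:[] Δ:[(p0 → (p0 → p1))=T] refutes=False
  v=10: Γ:[] Δ:[(p0 → (p0 → p1))=F] refutes=True  ← countermodel

Result: [1, 0]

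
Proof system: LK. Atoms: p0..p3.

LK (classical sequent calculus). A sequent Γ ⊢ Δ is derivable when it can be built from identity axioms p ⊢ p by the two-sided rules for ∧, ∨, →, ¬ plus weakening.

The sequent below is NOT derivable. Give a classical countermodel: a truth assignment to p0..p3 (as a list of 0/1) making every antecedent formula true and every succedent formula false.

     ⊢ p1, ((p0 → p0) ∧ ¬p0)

Enumerate valuations to refute Γ ⊢ Δ:
  v=0000: Γ:[] Δ:[p1=F, ((p0 → p0) ∧ ¬p0)=T] refutes=False
  v=0001: Γ:[] Δ:[p1=F, ((p0 → p0) ∧ ¬p0)=T] refutes=False
  v=0010: Γ:[] Δ:[p1=F, ((p0 → p0) ∧ ¬p0)=T] refutes=False
  v=0011: Γ:[] Δ:[p1=F, ((p0 → p0) ∧ ¬p0)=T] refutes=False
  v=0100: Γ:[] Δ:[p1=T, ((p0 → p0) ∧ ¬p0)=T] refutes=False
  v=0101: Γ:[] Δ:[p1=T, ((p0 → p0) ∧ ¬p0)=T] refutes=False
  v=0110: Γ:[] Δ:[p1=T, ((p0 → p0) ∧ ¬p0)=T] refutes=False
  v=0111: Γ:[] Δ:[p1=T, ((p0 → p0) ∧ ¬p0)=T] refutes=False
  v=1000: Γ:[] Δ:[p1=F, ((p0 → p0) ∧ ¬p0)=F] refutes=True  ← countermodel

Result: [1, 0, 0, 0]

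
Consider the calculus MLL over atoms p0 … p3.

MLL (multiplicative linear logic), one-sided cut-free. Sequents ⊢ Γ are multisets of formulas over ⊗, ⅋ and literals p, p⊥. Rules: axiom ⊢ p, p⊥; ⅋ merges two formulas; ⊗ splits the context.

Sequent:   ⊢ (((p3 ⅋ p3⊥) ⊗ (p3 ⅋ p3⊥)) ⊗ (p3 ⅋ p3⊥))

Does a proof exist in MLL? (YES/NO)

Derivation (root first):
[⊗]  ⊢ (((p3 ⅋ p3⊥) ⊗ (p3 ⅋ p3⊥)) ⊗ (p3 ⅋ p3⊥))
  [⊗]  ⊢ ((p3 ⅋ p3⊥) ⊗ (p3 ⅋ p3⊥))
    [⅋]  ⊢ (p3 ⅋ p3⊥)
      [Ax]  ⊢ p3, p3⊥
    [⅋]  ⊢ (p3 ⅋ p3⊥)
      [Ax]  ⊢ p3, p3⊥
  [⅋]  ⊢ (p3 ⅋ p3⊥)
    [Ax]  ⊢ p3, p3⊥

Result: YES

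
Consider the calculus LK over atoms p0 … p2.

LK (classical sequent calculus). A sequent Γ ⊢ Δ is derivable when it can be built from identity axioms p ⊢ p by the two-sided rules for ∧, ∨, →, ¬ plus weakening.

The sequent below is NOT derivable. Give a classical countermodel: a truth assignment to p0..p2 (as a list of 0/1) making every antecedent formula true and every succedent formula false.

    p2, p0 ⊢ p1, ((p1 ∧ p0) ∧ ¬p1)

Search for a countermodel by truth-table:
  v=000: Γ:[p2=F, p0=F] Δ:[p1=F, ((p1 ∧ p0) ∧ ¬p1)=F] refutes=False
  v=001: Γ:[p2=T, p0=F] Δ:[p1=F, ((p1 ∧ p0) ∧ ¬p1)=F] refutes=False
  v=010: Γ:[p2=F, p0=F] Δ:[p1=T, ((p1 ∧ p0) ∧ ¬p1)=F] refutes=False
  v=011: Γ:[p2=T, p0=F] Δ:[p1=T, ((p1 ∧ p0) ∧ ¬p1)=F] refutes=False
  v=100: Γ:[p2=F, p0=T] Δ:[p1=F, ((p1 ∧ p0) ∧ ¬p1)=F] refutes=False
  v=101: Γ:[p2=T, p0=T] Δ:[p1=F, ((p1 ∧ p0) ∧ ¬p1)=F] refutes=True  ← countermodel

Result: [1, 0, 1]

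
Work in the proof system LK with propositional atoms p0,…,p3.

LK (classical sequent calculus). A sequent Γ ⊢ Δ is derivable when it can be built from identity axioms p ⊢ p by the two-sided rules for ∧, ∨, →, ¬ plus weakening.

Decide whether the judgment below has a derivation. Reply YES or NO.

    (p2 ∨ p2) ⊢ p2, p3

Derivation trace:
[∨L] (p2 ∨ p2) ⊢ p2, p3
  [Ax] p2 ⊢ p2
  [WR] p2 ⊢ p2, p3
    [Ax] p2 ⊢ p2

Result: YES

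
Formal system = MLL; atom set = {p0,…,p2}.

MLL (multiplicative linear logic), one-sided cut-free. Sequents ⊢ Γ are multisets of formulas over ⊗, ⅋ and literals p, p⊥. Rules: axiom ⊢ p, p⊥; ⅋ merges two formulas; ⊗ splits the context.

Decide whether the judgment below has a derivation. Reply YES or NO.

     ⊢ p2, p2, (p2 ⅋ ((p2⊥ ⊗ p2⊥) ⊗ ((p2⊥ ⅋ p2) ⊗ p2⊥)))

Derivation trace:
[⅋]  ⊢ p2, p2, (p2 ⅋ ((p2⊥ ⊗ p2⊥) ⊗ ((p2⊥ ⅋ p2) ⊗ p2⊥)))
  [⊗]  ⊢ p2, p2, p2, ((p2⊥ ⊗ p2⊥) ⊗ ((p2⊥ ⅋ p2) ⊗ p2⊥))
    [⊗]  ⊢ p2, p2, (p2⊥ ⊗ p2⊥)
      [Ax]  ⊢ p2, p2⊥
      [Ax]  ⊢ p2, p2⊥
    [⊗]  ⊢ p2, ((p2⊥ ⅋ p2) ⊗ p2⊥)
      [⅋]  ⊢ (p2⊥ ⅋ p2)
        [Ax]  ⊢ p2, p2⊥
      [Ax]  ⊢ p2, p2⊥

Result: YES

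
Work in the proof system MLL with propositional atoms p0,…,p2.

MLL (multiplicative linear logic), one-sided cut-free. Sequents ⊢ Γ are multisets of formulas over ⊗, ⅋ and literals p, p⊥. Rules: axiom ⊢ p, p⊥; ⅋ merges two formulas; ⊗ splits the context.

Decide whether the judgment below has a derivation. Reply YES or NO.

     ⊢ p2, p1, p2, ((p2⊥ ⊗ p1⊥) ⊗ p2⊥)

Proof tree:
[⊗]  ⊢ p2, p1, p2, ((p2⊥ ⊗ p1⊥) ⊗ p2⊥)
  [⊗]  ⊢ p2, p1, (p2⊥ ⊗ p1⊥)
    [Ax]  ⊢ p2, p2⊥
    [Ax]  ⊢ p1, p1⊥
  [Ax]  ⊢ p2, p2⊥

Result: YES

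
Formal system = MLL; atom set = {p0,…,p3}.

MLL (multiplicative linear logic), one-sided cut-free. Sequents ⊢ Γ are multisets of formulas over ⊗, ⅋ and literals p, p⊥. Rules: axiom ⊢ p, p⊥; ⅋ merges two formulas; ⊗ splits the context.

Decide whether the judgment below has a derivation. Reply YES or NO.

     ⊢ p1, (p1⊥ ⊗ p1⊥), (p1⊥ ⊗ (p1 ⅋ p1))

Proof tree:
[⊗]  ⊢ p1, (p1⊥ ⊗ p1⊥), (p1⊥ ⊗ (p1 ⅋ p1))
  [Ax]  ⊢ p1, p1⊥
  [⅋]  ⊢ (p1⊥ ⊗ p1⊥), (p1 ⅋ p1)
    [⊗]  ⊢ p1, p1, (p1⊥ ⊗ p1⊥)
      [Ax]  ⊢ p1, p1⊥
      [Ax]  ⊢ p1, p1⊥

Result: YES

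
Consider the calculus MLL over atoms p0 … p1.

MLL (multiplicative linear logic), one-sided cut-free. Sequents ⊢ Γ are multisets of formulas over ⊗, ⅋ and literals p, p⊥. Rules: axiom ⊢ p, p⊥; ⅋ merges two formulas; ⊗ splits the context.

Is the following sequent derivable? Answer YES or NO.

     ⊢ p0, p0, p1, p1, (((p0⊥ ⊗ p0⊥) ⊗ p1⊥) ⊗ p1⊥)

Derivation (root first):
[⊗]  ⊢ p0, p0, p1, p1, (((p0⊥ ⊗ p0⊥) ⊗ p1⊥) ⊗ p1⊥)
  [⊗]  ⊢ p0, p0, p1, ((p0⊥ ⊗ p0⊥) ⊗ p1⊥)
    [⊗]  ⊢ p0, p0, (p0⊥ ⊗ p0⊥)
      [Ax]  ⊢ p0, p0⊥
      [Ax]  ⊢ p0, p0⊥
    [Ax]  ⊢ p1, p1⊥
  [Ax]  ⊢ p1, p1⊥

Result: YES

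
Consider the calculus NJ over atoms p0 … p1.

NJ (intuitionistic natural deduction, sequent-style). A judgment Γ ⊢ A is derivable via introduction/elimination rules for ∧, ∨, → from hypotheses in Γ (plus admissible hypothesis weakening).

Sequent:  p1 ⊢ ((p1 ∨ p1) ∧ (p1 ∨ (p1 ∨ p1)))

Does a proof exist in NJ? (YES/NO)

Proof tree:
[∧I] p1 ⊢ ((p1 ∨ p1) ∧ (p1 ∨ (p1 ∨ p1)))
  [∨I₂] p1 ⊢ (p1 ∨ p1)
    [Ax] p1 ⊢ p1
  [∨I₂] p1 ⊢ (p1 ∨ (p1 ∨ p1))
    [∨I₂] p1 ⊢ (p1 ∨ p1)
      [Ax] p1 ⊢ p1

Result: YES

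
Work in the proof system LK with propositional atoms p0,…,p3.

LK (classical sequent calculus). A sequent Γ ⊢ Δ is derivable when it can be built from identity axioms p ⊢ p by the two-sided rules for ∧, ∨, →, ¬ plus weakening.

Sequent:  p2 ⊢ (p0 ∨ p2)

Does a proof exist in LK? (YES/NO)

Derivation (root first):
[∨R] p2 ⊢ (p0 ∨ p2)
  [WR] p2 ⊢ p2, p0
    [Ax] p2 ⊢ p2

Result: YES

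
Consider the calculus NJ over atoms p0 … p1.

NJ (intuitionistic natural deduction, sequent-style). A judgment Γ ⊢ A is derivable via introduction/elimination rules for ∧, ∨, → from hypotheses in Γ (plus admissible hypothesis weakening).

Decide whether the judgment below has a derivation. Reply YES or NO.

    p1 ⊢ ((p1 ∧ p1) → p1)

Derivation (root first):
[→I] p1 ⊢ ((p1 ∧ p1) → p1)
  [Wk] p1, (p1 ∧ p1) ⊢ p1
    [Ax] p1 ⊢ p1

Result: YES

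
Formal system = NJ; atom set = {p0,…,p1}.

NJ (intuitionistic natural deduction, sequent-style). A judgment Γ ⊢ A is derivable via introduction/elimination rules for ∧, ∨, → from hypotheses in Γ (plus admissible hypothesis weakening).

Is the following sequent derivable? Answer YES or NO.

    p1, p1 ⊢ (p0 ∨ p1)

Proof tree:
[Wk] p1, p1 ⊢ (p0 ∨ p1)
  [∨I₂] p1 ⊢ (p0 ∨ p1)
    [Ax] p1 ⊢ p1

Result: YES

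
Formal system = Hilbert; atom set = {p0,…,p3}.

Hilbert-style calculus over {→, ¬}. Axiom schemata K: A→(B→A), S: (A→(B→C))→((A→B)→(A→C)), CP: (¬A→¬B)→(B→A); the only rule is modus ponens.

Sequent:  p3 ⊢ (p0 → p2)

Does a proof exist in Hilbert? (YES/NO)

Truth-table refutation:
  v=0000: Γ:[p3=F] Δ:[(p0 → p2)=T] refutes=False
  v=0001: Γ:[p3=T] Δ:[(p0 → p2)=T] refutes=False
  v=0010: Γ:[p3=F] Δ:[(p0 → p2)=T] refutes=False
  v=0011: Γ:[p3=T] Δ:[(p0 → p2)=T] refutes=False
  v=0100: Γ:[p3=F] Δ:[(p0 → p2)=T] refutes=False
  v=0101: Γ:[p3=T] Δ:[(p0 → p2)=T] refutes=False
  v=0110: Γ:[p3=F] Δ:[(p0 → p2)=T] refutes=False
  v=0111: Γ:[p3=T] Δ:[(p0 → p2)=T] refutes=False
  v=1000: Γ:[p3=F] Δ:[(p0 → p2)=F] refutes=False
  v=1001: Γ:[p3=T] Δ:[(p0 → p2)=F] refutes=True  ← countermodel

Result: NO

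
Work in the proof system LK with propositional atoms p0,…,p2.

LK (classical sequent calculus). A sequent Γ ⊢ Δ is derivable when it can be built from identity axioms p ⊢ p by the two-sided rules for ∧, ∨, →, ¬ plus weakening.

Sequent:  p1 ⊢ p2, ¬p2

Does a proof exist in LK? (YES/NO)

Derivation trace:
[WL] p1 ⊢ p2, ¬p2
  [¬R]  ⊢ p2, ¬p2
    [Ax] p2 ⊢ p2

Result: YES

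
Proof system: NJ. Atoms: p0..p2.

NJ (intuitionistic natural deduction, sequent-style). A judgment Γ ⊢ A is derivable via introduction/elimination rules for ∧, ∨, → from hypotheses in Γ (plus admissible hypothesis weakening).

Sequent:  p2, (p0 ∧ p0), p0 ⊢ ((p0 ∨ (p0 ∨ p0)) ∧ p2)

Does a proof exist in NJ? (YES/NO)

Derivation (root first):
[∧I] p2, (p0 ∧ p0), p0 ⊢ ((p0 ∨ (p0 ∨ p0)) ∧ p2)
  [∨I₂] p0 ⊢ (p0 ∨ (p0 ∨ p0))
    [∨I₁] p0 ⊢ (p0 ∨ p0)
      [Ax] p0 ⊢ p0
  [Wk] p2, (p0 ∧ p0) ⊢ p2
    [Ax] p2 ⊢ p2

Result: YES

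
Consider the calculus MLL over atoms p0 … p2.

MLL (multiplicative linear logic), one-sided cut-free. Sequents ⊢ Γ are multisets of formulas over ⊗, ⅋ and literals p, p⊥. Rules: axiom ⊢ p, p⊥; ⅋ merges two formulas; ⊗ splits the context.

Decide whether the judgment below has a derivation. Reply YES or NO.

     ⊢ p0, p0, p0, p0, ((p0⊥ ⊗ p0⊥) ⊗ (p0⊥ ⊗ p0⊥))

Proof tree:
[⊗]  ⊢ p0, p0, p0, p0, ((p0⊥ ⊗ p0⊥) ⊗ (p0⊥ ⊗ p0⊥))
  [⊗]  ⊢ p0, p0, (p0⊥ ⊗ p0⊥)
    [Ax]  ⊢ p0, p0⊥
    [Ax]  ⊢ p0, p0⊥
  [⊗]  ⊢ p0, p0, (p0⊥ ⊗ p0⊥)
    [Ax]  ⊢ p0, p0⊥
    [Ax]  ⊢ p0, p0⊥

Result: YES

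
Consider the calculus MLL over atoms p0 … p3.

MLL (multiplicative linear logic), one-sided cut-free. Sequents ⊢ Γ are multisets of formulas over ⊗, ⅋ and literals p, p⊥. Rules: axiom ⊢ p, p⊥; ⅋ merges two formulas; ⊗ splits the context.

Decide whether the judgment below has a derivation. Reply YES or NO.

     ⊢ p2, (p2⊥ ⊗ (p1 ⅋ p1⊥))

Derivation trace:
[⊗]  ⊢ p2, (p2⊥ ⊗ (p1 ⅋ p1⊥))
  [Ax]  ⊢ p2, p2⊥
  [⅋]  ⊢ (p1 ⅋ p1⊥)
    [Ax]  ⊢ p1, p1⊥

Result: YES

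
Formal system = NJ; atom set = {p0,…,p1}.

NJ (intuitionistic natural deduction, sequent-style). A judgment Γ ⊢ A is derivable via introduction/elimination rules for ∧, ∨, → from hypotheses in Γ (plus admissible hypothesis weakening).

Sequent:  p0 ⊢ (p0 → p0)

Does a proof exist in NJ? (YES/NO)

Proof tree:
[Wk] p0 ⊢ (p0 → p0)
  [→I]  ⊢ (p0 → p0)
    [Ax] p0 ⊢ p0

Result: YES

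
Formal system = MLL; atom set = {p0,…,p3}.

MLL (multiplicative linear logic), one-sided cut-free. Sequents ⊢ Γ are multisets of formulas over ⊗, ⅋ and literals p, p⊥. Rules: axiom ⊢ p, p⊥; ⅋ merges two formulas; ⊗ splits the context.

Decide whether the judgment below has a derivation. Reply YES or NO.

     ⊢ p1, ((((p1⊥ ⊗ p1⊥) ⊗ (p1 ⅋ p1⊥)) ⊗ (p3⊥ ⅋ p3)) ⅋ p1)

Derivation trace:
[⅋]  ⊢ p1, ((((p1⊥ ⊗ p1⊥) ⊗ (p1 ⅋ p1⊥)) ⊗ (p3⊥ ⅋ p3)) ⅋ p1)
  [⊗]  ⊢ p1, p1, (((p1⊥ ⊗ p1⊥) ⊗ (p1 ⅋ p1⊥)) ⊗ (p3⊥ ⅋ p3))
    [⊗]  ⊢ p1, p1, ((p1⊥ ⊗ p1⊥) ⊗ (p1 ⅋ p1⊥))
      [⊗]  ⊢ p1, p1, (p1⊥ ⊗ p1⊥)
        [Ax]  ⊢ p1, p1⊥
        [Ax]  ⊢ p1, p1⊥
      [⅋]  ⊢ (p1 ⅋ p1⊥)
        [Ax]  ⊢ p1, p1⊥
    [⅋]  ⊢ (p3⊥ ⅋ p3)
      [Ax]  ⊢ p3, p3⊥

Result: YES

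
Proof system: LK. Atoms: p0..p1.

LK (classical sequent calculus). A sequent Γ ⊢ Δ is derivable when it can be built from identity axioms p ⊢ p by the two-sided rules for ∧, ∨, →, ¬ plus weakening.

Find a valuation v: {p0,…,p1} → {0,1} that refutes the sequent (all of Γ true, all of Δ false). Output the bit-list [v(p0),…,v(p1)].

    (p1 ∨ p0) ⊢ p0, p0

Enumerate valuations to refute Γ ⊢ Δ:
  v=00: Γ:[(p1 ∨ p0)=F] Δ:[p0=F, p0=F] refutes=False
  v=01: Γ:[(p1 ∨ p0)=T] Δ:[p0=F, p0=F] refutes=True  ← countermodel

Result: [0, 1]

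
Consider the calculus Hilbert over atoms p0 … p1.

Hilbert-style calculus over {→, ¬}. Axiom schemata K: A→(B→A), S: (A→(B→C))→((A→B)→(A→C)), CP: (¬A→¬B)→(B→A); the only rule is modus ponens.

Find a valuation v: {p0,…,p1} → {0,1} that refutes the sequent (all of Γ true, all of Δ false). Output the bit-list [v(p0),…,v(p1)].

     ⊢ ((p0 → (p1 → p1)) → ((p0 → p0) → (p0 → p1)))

Search for a countermodel by truth-table:
  v=00: Γ:[] Δ:[((p0 → (p1 → p1)) → ((p0 → p0) → (p0 → p1)))=T] refutes=False
  v=01: Γ:[] Δ:[((p0 → (p1 → p1)) → ((p0 → p0) → (p0 → p1)))=T] refutes=False
  v=10: Γ:[] Δ:[((p0 → (p1 → p1)) → ((p0 → p0) → (p0 → p1)))=F] refutes=True  ← countermodel

Result: [1, 0]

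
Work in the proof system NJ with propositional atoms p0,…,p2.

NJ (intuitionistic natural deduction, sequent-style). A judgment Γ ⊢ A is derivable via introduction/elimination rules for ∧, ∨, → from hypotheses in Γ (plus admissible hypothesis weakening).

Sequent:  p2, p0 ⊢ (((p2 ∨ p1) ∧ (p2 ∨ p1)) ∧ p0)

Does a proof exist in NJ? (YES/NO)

Derivation trace:
[∧I] p2, p0 ⊢ (((p2 ∨ p1) ∧ (p2 ∨ p1)) ∧ p0)
  [∧I] p2 ⊢ ((p2 ∨ p1) ∧ (p2 ∨ p1))
    [∨I₁] p2 ⊢ (p2 ∨ p1)
      [Ax] p2 ⊢ p2
    [∨I₁] p2 ⊢ (p2 ∨ p1)
      [Ax] p2 ⊢ p2
  [Ax] p0 ⊢ p0

Result: YES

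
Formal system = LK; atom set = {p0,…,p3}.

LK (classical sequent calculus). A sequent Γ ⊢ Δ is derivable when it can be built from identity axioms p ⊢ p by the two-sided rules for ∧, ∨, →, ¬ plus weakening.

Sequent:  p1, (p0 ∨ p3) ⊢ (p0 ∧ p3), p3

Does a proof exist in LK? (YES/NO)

Truth-table refutation:
  v=0000: Γ:[p1=F, (p0 ∨ p3)=F] Δ:[(p0 ∧ p3)=F, p3=F] refutes=False
  v=0001: Γ:[p1=F, (p0 ∨ p3)=T] Δ:[(p0 ∧ p3)=F, p3=T] refutes=False
  v=0010: Γ:[p1=F, (p0 ∨ p3)=F] Δ:[(p0 ∧ p3)=F, p3=F] refutes=False
  v=0011: Γ:[p1=F, (p0 ∨ p3)=T] Δ:[(p0 ∧ p3)=F, p3=T] refutes=False
  v=0100: Γ:[p1=T, (p0 ∨ p3)=F] Δ:[(p0 ∧ p3)=F, p3=F] refutes=False
  v=0101: Γ:[p1=T, (p0 ∨ p3)=T] Δ:[(p0 ∧ p3)=F, p3=T] refutes=False
  v=0110: Γ:[p1=T, (p0 ∨ p3)=F] Δ:[(p0 ∧ p3)=F, p3=F] refutes=False
  v=0111: Γ:[p1=T, (p0 ∨ p3)=T] Δ:[(p0 ∧ p3)=F, p3=T] refutes=False
  v=1000: Γ:[p1=F, (p0 ∨ p3)=T] Δ:[(p0 ∧ p3)=F, p3=F] refutes=False
  v=1001: Γ:[p1=F, (p0 ∨ p3)=T] Δ:[(p0 ∧ p3)=T, p3=T] refutes=False
  v=1010: Γ:[p1=F, (p0 ∨ p3)=T] Δ:[(p0 ∧ p3)=F, p3=F] refutes=False
  v=1011: Γ:[p1=F, (p0 ∨ p3)=T] Δ:[(p0 ∧ p3)=T, p3=T] refutes=False
  v=1100: Γ:[p1=T, (p0 ∨ p3)=T] Δ:[(p0 ∧ p3)=F, p3=F] refutes=True  ← countermodel

Result: NO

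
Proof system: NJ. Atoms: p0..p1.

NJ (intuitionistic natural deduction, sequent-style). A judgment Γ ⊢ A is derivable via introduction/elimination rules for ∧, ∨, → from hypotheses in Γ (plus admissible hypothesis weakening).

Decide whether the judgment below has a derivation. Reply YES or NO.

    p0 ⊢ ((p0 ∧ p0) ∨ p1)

Proof tree:
[∨I₁] p0 ⊢ ((p0 ∧ p0) ∨ p1)
  [∧I] p0 ⊢ (p0 ∧ p0)
    [Ax] p0 ⊢ p0
    [Ax] p0 ⊢ p0

Result: YES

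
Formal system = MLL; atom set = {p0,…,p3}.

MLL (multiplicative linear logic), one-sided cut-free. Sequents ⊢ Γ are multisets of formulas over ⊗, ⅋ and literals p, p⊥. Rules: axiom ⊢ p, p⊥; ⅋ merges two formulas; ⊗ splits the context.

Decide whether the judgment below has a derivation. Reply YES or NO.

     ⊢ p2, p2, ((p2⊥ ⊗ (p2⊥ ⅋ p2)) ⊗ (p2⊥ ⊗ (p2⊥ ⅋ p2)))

Derivation trace:
[⊗]  ⊢ p2, p2, ((p2⊥ ⊗ (p2⊥ ⅋ p2)) ⊗ (p2⊥ ⊗ (p2⊥ ⅋ p2)))
  [⊗]  ⊢ p2, (p2⊥ ⊗ (p2⊥ ⅋ p2))
    [Ax]  ⊢ p2, p2⊥
    [⅋]  ⊢ (p2⊥ ⅋ p2)
      [Ax]  ⊢ p2, p2⊥
  [⊗]  ⊢ p2, (p2⊥ ⊗ (p2⊥ ⅋ p2))
    [Ax]  ⊢ p2, p2⊥
    [⅋]  ⊢ (p2⊥ ⅋ p2)
      [Ax]  ⊢ p2, p2⊥

Result: YES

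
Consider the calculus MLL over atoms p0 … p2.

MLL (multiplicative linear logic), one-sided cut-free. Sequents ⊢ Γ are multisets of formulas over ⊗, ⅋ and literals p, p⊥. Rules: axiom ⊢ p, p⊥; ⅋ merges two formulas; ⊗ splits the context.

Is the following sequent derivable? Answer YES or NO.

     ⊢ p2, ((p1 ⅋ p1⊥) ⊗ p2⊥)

Proof tree:
[⊗]  ⊢ p2, ((p1 ⅋ p1⊥) ⊗ p2⊥)
  [⅋]  ⊢ (p1 ⅋ p1⊥)
    [Ax]  ⊢ p1, p1⊥
  [Ax]  ⊢ p2, p2⊥

Result: YES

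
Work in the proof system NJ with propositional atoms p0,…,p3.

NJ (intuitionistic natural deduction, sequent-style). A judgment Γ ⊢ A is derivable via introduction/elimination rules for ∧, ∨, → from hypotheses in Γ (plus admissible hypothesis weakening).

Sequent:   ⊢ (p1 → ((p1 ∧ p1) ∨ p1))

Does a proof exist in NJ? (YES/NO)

Derivation (root first):
[→I]  ⊢ (p1 → ((p1 ∧ p1) ∨ p1))
  [∨I₁] p1 ⊢ ((p1 ∧ p1) ∨ p1)
    [∧I] p1 ⊢ (p1 ∧ p1)
      [Ax] p1 ⊢ p1
      [Ax] p1 ⊢ p1

Result: YES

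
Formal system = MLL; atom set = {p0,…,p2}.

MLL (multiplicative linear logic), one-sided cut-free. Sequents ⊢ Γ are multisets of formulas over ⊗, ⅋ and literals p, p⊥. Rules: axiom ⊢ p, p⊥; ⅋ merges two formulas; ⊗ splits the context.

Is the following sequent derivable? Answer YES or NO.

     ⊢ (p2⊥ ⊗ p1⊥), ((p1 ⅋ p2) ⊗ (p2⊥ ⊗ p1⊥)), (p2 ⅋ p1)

Proof tree:
[⅋]  ⊢ (p2⊥ ⊗ p1⊥), ((p1 ⅋ p2) ⊗ (p2⊥ ⊗ p1⊥)), (p2 ⅋ p1)
  [⊗]  ⊢ (p2⊥ ⊗ p1⊥), p2, p1, ((p1 ⅋ p2) ⊗ (p2⊥ ⊗ p1⊥))
    [⅋]  ⊢ (p2⊥ ⊗ p1⊥), (p1 ⅋ p2)
      [⊗]  ⊢ p2, p1, (p2⊥ ⊗ p1⊥)
        [Ax]  ⊢ p2, p2⊥
        [Ax]  ⊢ p1, p1⊥
    [⊗]  ⊢ p2, p1, (p2⊥ ⊗ p1⊥)
      [Ax]  ⊢ p2, p2⊥
      [Ax]  ⊢ p1, p1⊥

Result: YES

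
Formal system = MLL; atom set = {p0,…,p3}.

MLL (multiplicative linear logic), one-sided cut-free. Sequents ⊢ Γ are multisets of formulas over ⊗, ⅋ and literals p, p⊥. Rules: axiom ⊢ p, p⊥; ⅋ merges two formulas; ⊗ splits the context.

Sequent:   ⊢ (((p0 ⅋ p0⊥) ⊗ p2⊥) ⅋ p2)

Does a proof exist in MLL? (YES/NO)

Derivation trace:
[⅋]  ⊢ (((p0 ⅋ p0⊥) ⊗ p2⊥) ⅋ p2)
  [⊗]  ⊢ p2, ((p0 ⅋ p0⊥) ⊗ p2⊥)
    [⅋]  ⊢ (p0 ⅋ p0⊥)
      [Ax]  ⊢ p0, p0⊥
    [Ax]  ⊢ p2, p2⊥

Result: YES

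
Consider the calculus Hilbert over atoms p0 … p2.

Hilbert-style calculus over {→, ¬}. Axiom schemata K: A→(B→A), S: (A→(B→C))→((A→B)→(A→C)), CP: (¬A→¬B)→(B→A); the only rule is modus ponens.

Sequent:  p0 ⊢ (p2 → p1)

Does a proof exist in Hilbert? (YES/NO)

Truth-table refutation:
  v=000: Γ:[p0=F] Δ:[(p2 → p1)=T] refutes=False
  v=001: Γ:[p0=F] Δ:[(p2 → p1)=F] refutes=False
  v=010: Γ:[p0=F] Δ:[(p2 → p1)=T] refutes=False
  v=011: Γ:[p0=F] Δ:[(p2 → p1)=T] refutes=False
  v=100: Γ:[p0=T] Δ:[(p2 → p1)=T] refutes=False
  v=101: Γ:[p0=T] Δ:[(p2 → p1)=F] refutes=True  ← countermodel

Result: NO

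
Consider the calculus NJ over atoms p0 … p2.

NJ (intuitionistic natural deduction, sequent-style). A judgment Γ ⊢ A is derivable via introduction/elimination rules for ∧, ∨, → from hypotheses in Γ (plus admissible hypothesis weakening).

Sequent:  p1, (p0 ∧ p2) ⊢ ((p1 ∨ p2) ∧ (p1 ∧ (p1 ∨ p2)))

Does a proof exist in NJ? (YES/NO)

Derivation (root first):
[∧I] p1, (p0 ∧ p2) ⊢ ((p1 ∨ p2) ∧ (p1 ∧ (p1 ∨ p2)))
  [Wk] p1, (p0 ∧ p2) ⊢ (p1 ∨ p2)
    [∨I₁] p1 ⊢ (p1 ∨ p2)
      [Ax] p1 ⊢ p1
  [∧I] p1, (p0 ∧ p2) ⊢ (p1 ∧ (p1 ∨ p2))
    [Ax] p1 ⊢ p1
    [Wk] p1, (p0 ∧ p2) ⊢ (p1 ∨ p2)
      [∨I₁] p1 ⊢ (p1 ∨ p2)
        [Ax] p1 ⊢ p1

Result: YES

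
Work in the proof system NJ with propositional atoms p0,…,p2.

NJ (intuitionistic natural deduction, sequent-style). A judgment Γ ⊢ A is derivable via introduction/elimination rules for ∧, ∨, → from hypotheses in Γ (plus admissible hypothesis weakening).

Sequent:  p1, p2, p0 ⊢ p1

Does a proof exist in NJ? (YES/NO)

Proof tree:
[Wk] p1, p2, p0 ⊢ p1
  [Wk] p1, p2 ⊢ p1
    [Ax] p1 ⊢ p1

Result: YES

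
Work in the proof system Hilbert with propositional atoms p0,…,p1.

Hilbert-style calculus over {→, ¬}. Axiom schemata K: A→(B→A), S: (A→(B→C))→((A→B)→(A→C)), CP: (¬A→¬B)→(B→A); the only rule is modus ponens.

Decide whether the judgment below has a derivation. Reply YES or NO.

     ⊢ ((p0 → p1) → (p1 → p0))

Search for a countermodel by truth-table:
  v=00: Γ:[] Δ:[((p0 → p1) → (p1 → p0))=T] refutes=False
  v=01: Γ:[] Δ:[((p0 → p1) → (p1 → p0))=F] refutes=True  ← countermodel

Result: NO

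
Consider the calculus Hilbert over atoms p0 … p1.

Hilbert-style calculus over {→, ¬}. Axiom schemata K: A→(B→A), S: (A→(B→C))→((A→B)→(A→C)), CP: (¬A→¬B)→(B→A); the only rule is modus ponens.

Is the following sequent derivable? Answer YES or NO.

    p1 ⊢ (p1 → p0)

Enumerate valuations to refute Γ ⊢ Δ:
  v=00: Γ:[p1=F] Δ:[(p1 → p0)=T] refutes=False
  v=01: Γ:[p1=T] Δ:[(p1 → p0)=F] refutes=True  ← countermodel

Result: NO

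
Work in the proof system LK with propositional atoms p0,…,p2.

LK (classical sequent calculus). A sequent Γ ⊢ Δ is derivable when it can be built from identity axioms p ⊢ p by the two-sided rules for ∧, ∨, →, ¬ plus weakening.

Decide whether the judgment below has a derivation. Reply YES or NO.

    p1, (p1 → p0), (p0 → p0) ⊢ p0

Proof tree:
[→L] p1, (p1 → p0), (p0 → p0) ⊢ p0
  [→L] p1, (p1 → p0) ⊢ p0
    [Ax] p1 ⊢ p1
    [Ax] p0 ⊢ p0
  [Ax] p0 ⊢ p0

Result: YES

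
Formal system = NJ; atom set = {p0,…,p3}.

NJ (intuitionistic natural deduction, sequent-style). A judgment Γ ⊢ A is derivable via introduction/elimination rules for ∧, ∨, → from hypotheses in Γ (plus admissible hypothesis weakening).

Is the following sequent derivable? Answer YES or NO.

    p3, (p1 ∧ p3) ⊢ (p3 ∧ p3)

Proof tree:
[Wk] p3, (p1 ∧ p3) ⊢ (p3 ∧ p3)
  [∧I] p3 ⊢ (p3 ∧ p3)
    [Ax] p3 ⊢ p3
    [Ax] p3 ⊢ p3

Result: YES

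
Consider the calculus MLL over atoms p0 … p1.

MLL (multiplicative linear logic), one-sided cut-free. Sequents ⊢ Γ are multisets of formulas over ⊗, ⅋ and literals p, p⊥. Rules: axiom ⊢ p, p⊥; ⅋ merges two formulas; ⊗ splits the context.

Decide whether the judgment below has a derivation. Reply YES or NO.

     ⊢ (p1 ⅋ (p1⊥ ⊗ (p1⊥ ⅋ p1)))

Derivation trace:
[⅋]  ⊢ (p1 ⅋ (p1⊥ ⊗ (p1⊥ ⅋ p1)))
  [⊗]  ⊢ p1, (p1⊥ ⊗ (p1⊥ ⅋ p1))
    [Ax]  ⊢ p1, p1⊥
    [⅋]  ⊢ (p1⊥ ⅋ p1)
      [Ax]  ⊢ p1, p1⊥

Result: YES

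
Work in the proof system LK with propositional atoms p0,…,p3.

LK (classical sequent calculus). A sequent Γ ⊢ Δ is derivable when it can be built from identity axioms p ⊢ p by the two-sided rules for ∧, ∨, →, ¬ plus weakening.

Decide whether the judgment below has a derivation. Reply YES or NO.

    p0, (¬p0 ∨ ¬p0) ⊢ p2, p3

Derivation (root first):
[WR] p0, (¬p0 ∨ ¬p0) ⊢ p2, p3
  [∨L] p0, (¬p0 ∨ ¬p0) ⊢ p2
    [¬L] p0, ¬p0 ⊢ 
      [Ax] p0 ⊢ p0
    [WR] p0, ¬p0 ⊢ p2
      [¬L] p0, ¬p0 ⊢ 
        [Ax] p0 ⊢ p0

Result: YES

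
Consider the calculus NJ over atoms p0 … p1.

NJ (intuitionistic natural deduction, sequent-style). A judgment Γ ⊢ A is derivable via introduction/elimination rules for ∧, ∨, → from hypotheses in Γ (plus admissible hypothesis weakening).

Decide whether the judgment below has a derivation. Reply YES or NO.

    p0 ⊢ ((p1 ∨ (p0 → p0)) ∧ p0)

Derivation (root first):
[∧I] p0 ⊢ ((p1 ∨ (p0 → p0)) ∧ p0)
  [∨I₂]  ⊢ (p1 ∨ (p0 → p0))
    [→I]  ⊢ (p0 → p0)
      [Ax] p0 ⊢ p0
  [Ax] p0 ⊢ p0

Result: YES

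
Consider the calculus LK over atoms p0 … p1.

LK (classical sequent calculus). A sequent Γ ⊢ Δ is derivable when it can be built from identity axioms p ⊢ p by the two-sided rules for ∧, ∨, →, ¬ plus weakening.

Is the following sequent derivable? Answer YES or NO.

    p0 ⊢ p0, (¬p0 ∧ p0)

Proof tree:
[∧R] p0 ⊢ p0, (¬p0 ∧ p0)
  [¬R]  ⊢ p0, ¬p0
    [Ax] p0 ⊢ p0
  [Ax] p0 ⊢ p0

Result: YES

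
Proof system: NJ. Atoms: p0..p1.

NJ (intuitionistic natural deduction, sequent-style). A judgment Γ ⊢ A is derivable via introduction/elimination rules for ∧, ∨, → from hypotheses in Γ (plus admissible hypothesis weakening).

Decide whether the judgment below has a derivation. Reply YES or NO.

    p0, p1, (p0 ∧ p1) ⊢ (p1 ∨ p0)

Proof tree:
[∨I₂] p0, p1, (p0 ∧ p1) ⊢ (p1 ∨ p0)
  [Wk] p0, p1, (p0 ∧ p1) ⊢ p0
    [Wk] p0, p1 ⊢ p0
      [Ax] p0 ⊢ p0

Result: YES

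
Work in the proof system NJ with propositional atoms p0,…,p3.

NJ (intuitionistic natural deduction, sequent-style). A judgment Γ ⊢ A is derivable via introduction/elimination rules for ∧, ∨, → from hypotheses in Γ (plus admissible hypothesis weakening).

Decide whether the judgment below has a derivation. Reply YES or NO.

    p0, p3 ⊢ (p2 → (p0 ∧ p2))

Proof tree:
[→I] p0, p3 ⊢ (p2 → (p0 ∧ p2))
  [Wk] p2, p0, p3 ⊢ (p0 ∧ p2)
    [∧I] p2, p0 ⊢ (p0 ∧ p2)
      [Ax] p0 ⊢ p0
      [Ax] p2 ⊢ p2

Result: YES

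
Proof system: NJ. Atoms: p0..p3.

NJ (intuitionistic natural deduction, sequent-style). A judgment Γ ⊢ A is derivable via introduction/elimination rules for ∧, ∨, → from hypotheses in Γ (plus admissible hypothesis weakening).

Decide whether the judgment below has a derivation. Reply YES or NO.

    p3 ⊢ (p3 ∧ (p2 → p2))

Derivation trace:
[∧I] p3 ⊢ (p3 ∧ (p2 → p2))
  [Ax] p3 ⊢ p3
  [→I]  ⊢ (p2 → p2)
    [Ax] p2 ⊢ p2

Result: YES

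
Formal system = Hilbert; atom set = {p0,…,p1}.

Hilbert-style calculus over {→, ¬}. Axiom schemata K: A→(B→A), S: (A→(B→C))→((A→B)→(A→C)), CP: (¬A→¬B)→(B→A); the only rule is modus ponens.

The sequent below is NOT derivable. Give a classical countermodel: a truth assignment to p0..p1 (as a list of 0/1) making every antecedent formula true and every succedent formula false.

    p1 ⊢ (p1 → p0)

Truth-table refutation:
  v=00: Γ:[p1=F] Δ:[(p1 → p0)=T] refutes=False
  v=01: Γ:[p1=T] Δ:[(p1 → p0)=F] refutes=True  ← countermodel

Result: [0, 1]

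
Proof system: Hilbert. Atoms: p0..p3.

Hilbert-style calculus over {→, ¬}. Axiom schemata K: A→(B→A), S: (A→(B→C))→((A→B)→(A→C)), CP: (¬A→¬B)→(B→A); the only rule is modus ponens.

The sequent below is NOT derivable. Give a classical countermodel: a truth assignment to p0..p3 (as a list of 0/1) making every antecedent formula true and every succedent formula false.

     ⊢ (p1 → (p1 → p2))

Truth-table refutation:
  v=0000: Γ:[] Δ:[(p1 → (p1 → p2))=T] refutes=False
  v=0001: Γ:[] Δ:[(p1 → (p1 → p2))=T] refutes=False
  v=0010: Γ:[] Δ:[(p1 → (p1 → p2))=T] refutes=False
  v=0011: Γ:[] Δ:[(p1 → (p1 → p2))=T] refutes=False
  v=0100: Γ:[] Δ:[(p1 → (p1 → p2))=F] refutes=True  ← countermodel

Result: [0, 1, 0, 0]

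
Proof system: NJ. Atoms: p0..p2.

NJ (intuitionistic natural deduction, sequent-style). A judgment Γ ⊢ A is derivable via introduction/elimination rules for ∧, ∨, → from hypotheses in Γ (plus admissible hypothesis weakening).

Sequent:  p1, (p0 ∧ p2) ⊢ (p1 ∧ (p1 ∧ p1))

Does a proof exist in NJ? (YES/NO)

Derivation (root first):
[∧I] p1, (p0 ∧ p2) ⊢ (p1 ∧ (p1 ∧ p1))
  [Ax] p1 ⊢ p1
  [∧I] p1, (p0 ∧ p2) ⊢ (p1 ∧ p1)
    [Wk] p1, (p0 ∧ p2) ⊢ p1
      [Ax] p1 ⊢ p1
    [Wk] p1, (p0 ∧ p2) ⊢ p1
      [Ax] p1 ⊢ p1

Result: YES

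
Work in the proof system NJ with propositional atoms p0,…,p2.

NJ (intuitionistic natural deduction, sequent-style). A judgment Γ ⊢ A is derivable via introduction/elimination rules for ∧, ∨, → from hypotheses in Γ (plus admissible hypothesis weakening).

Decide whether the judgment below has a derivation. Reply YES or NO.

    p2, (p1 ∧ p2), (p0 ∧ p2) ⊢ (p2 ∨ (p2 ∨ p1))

Derivation (root first):
[∨I₂] p2, (p1 ∧ p2), (p0 ∧ p2) ⊢ (p2 ∨ (p2 ∨ p1))
  [∨I₁] p2, (p1 ∧ p2), (p0 ∧ p2) ⊢ (p2 ∨ p1)
    [Wk] p2, (p1 ∧ p2), (p0 ∧ p2) ⊢ p2
      [Wk] p2, (p1 ∧ p2) ⊢ p2
        [Ax] p2 ⊢ p2

Result: YES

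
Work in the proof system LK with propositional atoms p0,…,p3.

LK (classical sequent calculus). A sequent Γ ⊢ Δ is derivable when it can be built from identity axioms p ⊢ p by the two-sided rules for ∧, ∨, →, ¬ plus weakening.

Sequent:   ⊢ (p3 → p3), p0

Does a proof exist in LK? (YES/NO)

Derivation (root first):
[WR]  ⊢ (p3 → p3), p0
  [→R]  ⊢ (p3 → p3)
    [Ax] p3 ⊢ p3

Result: YES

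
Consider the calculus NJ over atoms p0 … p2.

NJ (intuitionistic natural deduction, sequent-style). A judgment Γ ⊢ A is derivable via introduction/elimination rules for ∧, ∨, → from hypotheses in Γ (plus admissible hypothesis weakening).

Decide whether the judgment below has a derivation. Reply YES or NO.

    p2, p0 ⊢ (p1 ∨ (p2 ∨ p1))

Derivation trace:
[∨I₂] p2, p0 ⊢ (p1 ∨ (p2 ∨ p1))
  [∨I₁] p2, p0 ⊢ (p2 ∨ p1)
    [Wk] p2, p0 ⊢ p2
      [Ax] p2 ⊢ p2

Result: YES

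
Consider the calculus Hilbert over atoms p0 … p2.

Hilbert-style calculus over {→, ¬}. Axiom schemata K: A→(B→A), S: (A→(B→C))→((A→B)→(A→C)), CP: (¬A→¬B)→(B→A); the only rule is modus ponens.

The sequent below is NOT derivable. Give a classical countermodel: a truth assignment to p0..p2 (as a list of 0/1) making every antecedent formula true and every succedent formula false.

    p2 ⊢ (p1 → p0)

Truth-table refutation:
  v=000: Γ:[p2=F] Δ:[(p1 → p0)=T] refutes=False
  v=001: Γ:[p2=T] Δ:[(p1 → p0)=T] refutes=False
  v=010: Γ:[p2=F] Δ:[(p1 → p0)=F] refutes=False
  v=011: Γ:[p2=T] Δ:[(p1 → p0)=F] refutes=True  ← countermodel

Result: [0, 1, 1]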